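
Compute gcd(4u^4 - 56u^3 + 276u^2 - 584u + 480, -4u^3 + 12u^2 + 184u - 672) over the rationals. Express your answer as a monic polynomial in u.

u^2 - 10u + 24

Repeated division with remainder:
  4u^4 - 56u^3 + 276u^2 - 584u + 480 = (-u + 11)(-4u^3 + 12u^2 + 184u - 672) + (328u^2 - 3280u + 7872)
  -4u^3 + 12u^2 + 184u - 672 = (-(1/82)u - 7/82)(328u^2 - 3280u + 7872) + (0)
Last nonzero remainder: 328u^2 - 3280u + 7872. Dividing through by 328 gives the monic gcd u^2 - 10u + 24.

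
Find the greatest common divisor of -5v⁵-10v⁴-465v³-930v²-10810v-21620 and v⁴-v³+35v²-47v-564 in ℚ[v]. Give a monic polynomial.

Euclidean algorithm in ℚ[v]:
  -5v⁵-10v⁴-465v³-930v²-10810v-21620 = (-5v-15)(v⁴-v³+35v²-47v-564) + (-305v³-640v²-14335v-30080)
  v⁴-v³+35v²-47v-564 = (-(1/305)v+189/18605)(-305v³-640v²-14335v-30080) + (-(20460/3721)v²-961620/3721)
  -305v³-640v²-14335v-30080 = ((226981/4092)v+119072/1023)(-(20460/3721)v²-961620/3721) + (0)
Last nonzero remainder: -(20460/3721)v²-961620/3721. Dividing through by -20460/3721 gives the monic gcd v²+47.

v²+47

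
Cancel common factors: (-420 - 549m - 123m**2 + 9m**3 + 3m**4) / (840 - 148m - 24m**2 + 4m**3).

Apply the Euclidean algorithm:
  3m**4 + 9m**3 - 123m**2 - 549m - 420 = ((3/4)m + 27/4)(4m**3 - 24m**2 - 148m + 840) + (150m**2 - 180m - 6090)
  4m**3 - 24m**2 - 148m + 840 = ((2/75)m - 16/125)(150m**2 - 180m - 6090) + (-(216/25)m + 1512/25)
  150m**2 - 180m - 6090 = (-(625/36)m - 3625/36)(-(216/25)m + 1512/25) + (0)
Last nonzero remainder: -(216/25)m + 1512/25. Dividing through by -216/25 gives the monic gcd m - 7.
Cancel m - 7 from numerator and denominator to get the reduced form.

(60 + 87m + 30m**2 + 3m**3)/(-120 + 4m + 4m**2)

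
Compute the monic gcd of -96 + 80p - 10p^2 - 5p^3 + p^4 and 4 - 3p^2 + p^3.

Apply the Euclidean algorithm:
  p^4 - 5p^3 - 10p^2 + 80p - 96 = (p - 2)(p^3 - 3p^2 + 4) + (-16p^2 + 76p - 88)
  p^3 - 3p^2 + 4 = (-(1/16)p - 7/64)(-16p^2 + 76p - 88) + ((45/16)p - 45/8)
  -16p^2 + 76p - 88 = (-(256/45)p + 704/45)((45/16)p - 45/8) + (0)
Last nonzero remainder: (45/16)p - 45/8. Dividing through by 45/16 gives the monic gcd p - 2.

-2 + p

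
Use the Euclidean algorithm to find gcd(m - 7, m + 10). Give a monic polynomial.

Euclidean algorithm in ℚ[m]:
  m - 7 = (m + 10) + (-17)
  m + 10 = (-(1/17)m - 10/17)(-17) + (0)
The last nonzero remainder is the constant -17, so the polynomials are coprime and gcd = 1.

1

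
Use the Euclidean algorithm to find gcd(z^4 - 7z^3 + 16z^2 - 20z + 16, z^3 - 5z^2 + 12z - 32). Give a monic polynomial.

z - 4

By polynomial division,
  z^4 - 7z^3 + 16z^2 - 20z + 16 = (z - 2)(z^3 - 5z^2 + 12z - 32) + (-6z^2 + 36z - 48)
  z^3 - 5z^2 + 12z - 32 = (-(1/6)z - 1/6)(-6z^2 + 36z - 48) + (10z - 40)
  -6z^2 + 36z - 48 = (-(3/5)z + 6/5)(10z - 40) + (0)
Last nonzero remainder: 10z - 40. Dividing through by 10 gives the monic gcd z - 4.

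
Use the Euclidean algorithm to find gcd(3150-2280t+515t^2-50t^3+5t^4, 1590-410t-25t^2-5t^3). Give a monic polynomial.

-3+t

By polynomial division,
  5t^4-50t^3+515t^2-2280t+3150 = (-t+15)(-5t^3-25t^2-410t+1590) + (480t^2+5460t-20700)
  -5t^3-25t^2-410t+1590 = (-(1/96)t+17/256)(480t^2+5460t-20700) + (-(63245/64)t+189735/64)
  480t^2+5460t-20700 = (-(6144/12649)t-88320/12649)(-(63245/64)t+189735/64) + (0)
Last nonzero remainder: -(63245/64)t+189735/64. Dividing through by -63245/64 gives the monic gcd t-3.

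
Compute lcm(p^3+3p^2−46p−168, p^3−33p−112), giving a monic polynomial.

Repeated division with remainder:
  p^3+3p^2−46p−168 = (p^3−33p−112) + (3p^2−13p−56)
  p^3−33p−112 = ((1/3)p+13/9)(3p^2−13p−56) + ((40/9)p−280/9)
  3p^2−13p−56 = ((27/40)p+9/5)((40/9)p−280/9) + (0)
Last nonzero remainder: (40/9)p−280/9. Dividing through by 40/9 gives the monic gcd p−7.
Then lcm(f, g) = f·g / gcd(f, g); expanding and making the result monic gives the answer.

p^5+10p^4−9p^3−442p^2−1912p−2688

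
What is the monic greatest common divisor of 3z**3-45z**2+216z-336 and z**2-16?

By polynomial division,
  3z**3-45z**2+216z-336 = (3z-45)(z**2-16) + (264z-1056)
  z**2-16 = ((1/264)z+1/66)(264z-1056) + (0)
Last nonzero remainder: 264z-1056. Dividing through by 264 gives the monic gcd z-4.

z-4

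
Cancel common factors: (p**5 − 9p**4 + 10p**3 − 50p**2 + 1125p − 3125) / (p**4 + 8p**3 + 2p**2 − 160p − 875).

(p**2 − 10p + 25)/(p + 7)

Apply the Euclidean algorithm:
  p**5 − 9p**4 + 10p**3 − 50p**2 + 1125p − 3125 = (p − 17)(p**4 + 8p**3 + 2p**2 − 160p − 875) + (144p**3 + 144p**2 − 720p − 18000)
  p**4 + 8p**3 + 2p**2 − 160p − 875 = ((1/144)p + 7/144)(144p**3 + 144p**2 − 720p − 18000) + (0)
Last nonzero remainder: 144p**3 + 144p**2 − 720p − 18000. Dividing through by 144 gives the monic gcd p**3 + p**2 − 5p − 125.
Cancel p**3 + p**2 − 5p − 125 from numerator and denominator to get the reduced form.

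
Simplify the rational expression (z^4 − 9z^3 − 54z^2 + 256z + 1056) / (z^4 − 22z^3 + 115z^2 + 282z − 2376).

Repeated division with remainder:
  z^4 − 9z^3 − 54z^2 + 256z + 1056 = (z^4 − 22z^3 + 115z^2 + 282z − 2376) + (13z^3 − 169z^2 − 26z + 3432)
  z^4 − 22z^3 + 115z^2 + 282z − 2376 = ((1/13)z − 9/13)(13z^3 − 169z^2 − 26z + 3432) + (0)
Last nonzero remainder: 13z^3 − 169z^2 − 26z + 3432. Dividing through by 13 gives the monic gcd z^3 − 13z^2 − 2z + 264.
Cancel z^3 − 13z^2 − 2z + 264 from numerator and denominator to get the reduced form.

(z + 4)/(z − 9)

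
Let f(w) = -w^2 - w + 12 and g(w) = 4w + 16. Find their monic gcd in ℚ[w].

w + 4

Repeated division with remainder:
  -w^2 - w + 12 = (-(1/4)w + 3/4)(4w + 16) + (0)
Last nonzero remainder: 4w + 16. Dividing through by 4 gives the monic gcd w + 4.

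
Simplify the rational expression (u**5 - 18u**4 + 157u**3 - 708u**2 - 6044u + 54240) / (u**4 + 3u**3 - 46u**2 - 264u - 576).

Euclidean algorithm in ℚ[u]:
  u**5 - 18u**4 + 157u**3 - 708u**2 - 6044u + 54240 = (u - 21)(u**4 + 3u**3 - 46u**2 - 264u - 576) + (266u**3 - 1410u**2 - 11012u + 42144)
  u**4 + 3u**3 - 46u**2 - 264u - 576 = ((1/266)u + 552/17689)(266u**3 - 1410u**2 - 11012u + 42144) + ((696924/17689)u**2 - (1393848/17689)u - 33452352/17689)
  266u**3 - 1410u**2 - 11012u + 42144 = ((2352637/348462)u - 7765471/348462)((696924/17689)u**2 - (1393848/17689)u - 33452352/17689) + (0)
Last nonzero remainder: (696924/17689)u**2 - (1393848/17689)u - 33452352/17689. Dividing through by 696924/17689 gives the monic gcd u**2 - 2u - 48.
Cancel u**2 - 2u - 48 from numerator and denominator to get the reduced form.

(u**3 - 16u**2 + 173u - 1130)/(u**2 + 5u + 12)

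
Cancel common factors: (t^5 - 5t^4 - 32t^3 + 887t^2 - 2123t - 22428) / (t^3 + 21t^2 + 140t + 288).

(t^3 - 18t^2 + 166t - 623)/(t + 8)

By polynomial division,
  t^5 - 5t^4 - 32t^3 + 887t^2 - 2123t - 22428 = (t^2 - 26t + 374)(t^3 + 21t^2 + 140t + 288) + (-3615t^2 - 46995t - 130140)
  t^3 + 21t^2 + 140t + 288 = (-(1/3615)t - 8/3615)(-3615t^2 - 46995t - 130140) + (0)
Last nonzero remainder: -3615t^2 - 46995t - 130140. Dividing through by -3615 gives the monic gcd t^2 + 13t + 36.
Cancel t^2 + 13t + 36 from numerator and denominator to get the reduced form.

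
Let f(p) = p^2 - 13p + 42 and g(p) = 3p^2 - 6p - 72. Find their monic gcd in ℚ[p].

p - 6

Euclidean algorithm in ℚ[p]:
  p^2 - 13p + 42 = (1/3)(3p^2 - 6p - 72) + (-11p + 66)
  3p^2 - 6p - 72 = (-(3/11)p - 12/11)(-11p + 66) + (0)
Last nonzero remainder: -11p + 66. Dividing through by -11 gives the monic gcd p - 6.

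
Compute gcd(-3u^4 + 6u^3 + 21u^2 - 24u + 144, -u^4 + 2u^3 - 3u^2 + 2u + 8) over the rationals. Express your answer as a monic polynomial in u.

Apply the Euclidean algorithm:
  -3u^4 + 6u^3 + 21u^2 - 24u + 144 = (3)(-u^4 + 2u^3 - 3u^2 + 2u + 8) + (30u^2 - 30u + 120)
  -u^4 + 2u^3 - 3u^2 + 2u + 8 = (-(1/30)u^2 + (1/30)u + 1/15)(30u^2 - 30u + 120) + (0)
Last nonzero remainder: 30u^2 - 30u + 120. Dividing through by 30 gives the monic gcd u^2 - u + 4.

u^2 - u + 4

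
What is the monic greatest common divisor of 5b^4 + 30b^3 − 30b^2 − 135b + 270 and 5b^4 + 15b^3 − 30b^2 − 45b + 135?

Apply the Euclidean algorithm:
  5b^4 + 30b^3 − 30b^2 − 135b + 270 = (5b^4 + 15b^3 − 30b^2 − 45b + 135) + (15b^3 − 90b + 135)
  5b^4 + 15b^3 − 30b^2 − 45b + 135 = ((1/3)b + 1)(15b^3 − 90b + 135) + (0)
Last nonzero remainder: 15b^3 − 90b + 135. Dividing through by 15 gives the monic gcd b^3 − 6b + 9.

b^3 − 6b + 9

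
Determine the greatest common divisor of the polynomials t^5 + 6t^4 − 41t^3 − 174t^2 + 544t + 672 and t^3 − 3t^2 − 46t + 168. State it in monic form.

Apply the Euclidean algorithm:
  t^5 + 6t^4 − 41t^3 − 174t^2 + 544t + 672 = (t^2 + 9t + 32)(t^3 − 3t^2 − 46t + 168) + (168t^2 + 504t − 4704)
  t^3 − 3t^2 − 46t + 168 = ((1/168)t − 1/28)(168t^2 + 504t − 4704) + (0)
Last nonzero remainder: 168t^2 + 504t − 4704. Dividing through by 168 gives the monic gcd t^2 + 3t − 28.

t^2 + 3t − 28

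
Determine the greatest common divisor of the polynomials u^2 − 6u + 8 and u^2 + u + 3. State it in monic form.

1

Apply the Euclidean algorithm:
  u^2 − 6u + 8 = (u^2 + u + 3) + (−7u + 5)
  u^2 + u + 3 = (−(1/7)u − 12/49)(−7u + 5) + (207/49)
  −7u + 5 = (−(343/207)u + 245/207)(207/49) + (0)
The last nonzero remainder is the constant 207/49, so the polynomials are coprime and gcd = 1.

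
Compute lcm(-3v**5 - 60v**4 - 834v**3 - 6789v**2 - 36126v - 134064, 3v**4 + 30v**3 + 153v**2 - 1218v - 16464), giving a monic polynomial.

Repeated division with remainder:
  -3v**5 - 60v**4 - 834v**3 - 6789v**2 - 36126v - 134064 = (-v - 10)(3v**4 + 30v**3 + 153v**2 - 1218v - 16464) + (-381v**3 - 6477v**2 - 64770v - 298704)
  3v**4 + 30v**3 + 153v**2 - 1218v - 16464 = (-(1/127)v + 7/127)(-381v**3 - 6477v**2 - 64770v - 298704) + (0)
Last nonzero remainder: -381v**3 - 6477v**2 - 64770v - 298704. Dividing through by -381 gives the monic gcd v**3 + 17v**2 + 170v + 784.
Then lcm(f, g) = f·g / gcd(f, g); expanding and making the result monic gives the answer.

v**6 + 13v**5 + 138v**4 + 317v**3 - 3799v**2 - 39606v - 312816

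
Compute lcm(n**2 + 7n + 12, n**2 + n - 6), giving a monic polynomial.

Euclidean algorithm in ℚ[n]:
  n**2 + 7n + 12 = (n**2 + n - 6) + (6n + 18)
  n**2 + n - 6 = ((1/6)n - 1/3)(6n + 18) + (0)
Last nonzero remainder: 6n + 18. Dividing through by 6 gives the monic gcd n + 3.
Then lcm(f, g) = f·g / gcd(f, g); expanding and making the result monic gives the answer.

n**3 + 5n**2 - 2n - 24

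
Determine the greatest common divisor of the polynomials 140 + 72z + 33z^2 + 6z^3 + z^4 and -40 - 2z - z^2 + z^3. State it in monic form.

10 + 3z + z^2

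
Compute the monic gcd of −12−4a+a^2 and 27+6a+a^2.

1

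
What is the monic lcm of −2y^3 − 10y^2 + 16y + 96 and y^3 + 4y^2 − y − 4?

y^5 + 5y^4 − 9y^3 − 53y^2 + 8y + 48

Euclidean algorithm in ℚ[y]:
  −2y^3 − 10y^2 + 16y + 96 = (−2)(y^3 + 4y^2 − y − 4) + (−2y^2 + 14y + 88)
  y^3 + 4y^2 − y − 4 = (−(1/2)y − 11/2)(−2y^2 + 14y + 88) + (120y + 480)
  −2y^2 + 14y + 88 = (−(1/60)y + 11/60)(120y + 480) + (0)
Last nonzero remainder: 120y + 480. Dividing through by 120 gives the monic gcd y + 4.
Then lcm(f, g) = f·g / gcd(f, g); expanding and making the result monic gives the answer.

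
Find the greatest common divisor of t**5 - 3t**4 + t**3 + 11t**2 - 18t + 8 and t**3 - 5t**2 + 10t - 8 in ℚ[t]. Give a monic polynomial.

By polynomial division,
  t**5 - 3t**4 + t**3 + 11t**2 - 18t + 8 = (t**2 + 2t + 1)(t**3 - 5t**2 + 10t - 8) + (4t**2 - 12t + 16)
  t**3 - 5t**2 + 10t - 8 = ((1/4)t - 1/2)(4t**2 - 12t + 16) + (0)
Last nonzero remainder: 4t**2 - 12t + 16. Dividing through by 4 gives the monic gcd t**2 - 3t + 4.

t**2 - 3t + 4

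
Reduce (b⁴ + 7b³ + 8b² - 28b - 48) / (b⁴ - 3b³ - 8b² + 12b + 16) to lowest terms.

(b² + 7b + 12)/(b² - 3b - 4)

Apply the Euclidean algorithm:
  b⁴ + 7b³ + 8b² - 28b - 48 = (b⁴ - 3b³ - 8b² + 12b + 16) + (10b³ + 16b² - 40b - 64)
  b⁴ - 3b³ - 8b² + 12b + 16 = ((1/10)b - 23/50)(10b³ + 16b² - 40b - 64) + ((84/25)b² - 336/25)
  10b³ + 16b² - 40b - 64 = ((125/42)b + 100/21)((84/25)b² - 336/25) + (0)
Last nonzero remainder: (84/25)b² - 336/25. Dividing through by 84/25 gives the monic gcd b² - 4.
Cancel b² - 4 from numerator and denominator to get the reduced form.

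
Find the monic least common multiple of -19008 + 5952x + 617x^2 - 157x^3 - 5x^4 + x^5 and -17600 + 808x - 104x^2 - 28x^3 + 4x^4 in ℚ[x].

Repeated division with remainder:
  x^5 - 5x^4 - 157x^3 + 617x^2 + 5952x - 19008 = ((1/4)x + 1/2)(4x^4 - 28x^3 - 104x^2 + 808x - 17600) + (-117x^3 + 467x^2 + 9948x - 10208)
  4x^4 - 28x^3 - 104x^2 + 808x - 17600 = (-(4/117)x + 1408/13689)(-117x^3 + 467x^2 + 9948x - 10208) + ((2574472/13689)x^2 - (2574472/4563)x - 226553536/13689)
  -117x^3 + 467x^2 + 9948x - 10208 = (-(1601613/2574472)x + 396981/643618)((2574472/13689)x^2 - (2574472/4563)x - 226553536/13689) + (0)
Last nonzero remainder: (2574472/13689)x^2 - (2574472/4563)x - 226553536/13689. Dividing through by 2574472/13689 gives the monic gcd x^2 - 3x - 88.
Then lcm(f, g) = f·g / gcd(f, g); expanding and making the result monic gives the answer.

-950400 + 373632x - 11966x^2 - 4366x^3 + 995x^4 - 87x^5 - 9x^6 + x^7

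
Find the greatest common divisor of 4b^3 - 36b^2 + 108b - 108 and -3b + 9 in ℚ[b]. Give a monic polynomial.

By polynomial division,
  4b^3 - 36b^2 + 108b - 108 = (-(4/3)b^2 + 8b - 12)(-3b + 9) + (0)
Last nonzero remainder: -3b + 9. Dividing through by -3 gives the monic gcd b - 3.

b - 3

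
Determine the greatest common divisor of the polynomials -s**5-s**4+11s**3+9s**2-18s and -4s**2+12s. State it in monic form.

Repeated division with remainder:
  -s**5-s**4+11s**3+9s**2-18s = ((1/4)s**3+s**2+(1/4)s-3/2)(-4s**2+12s) + (0)
Last nonzero remainder: -4s**2+12s. Dividing through by -4 gives the monic gcd s**2-3s.

s**2-3s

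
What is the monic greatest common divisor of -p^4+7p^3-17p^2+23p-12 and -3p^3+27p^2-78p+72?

Repeated division with remainder:
  -p^4+7p^3-17p^2+23p-12 = ((1/3)p+2/3)(-3p^3+27p^2-78p+72) + (-9p^2+51p-60)
  -3p^3+27p^2-78p+72 = ((1/3)p-10/9)(-9p^2+51p-60) + (-(4/3)p+16/3)
  -9p^2+51p-60 = ((27/4)p-45/4)(-(4/3)p+16/3) + (0)
Last nonzero remainder: -(4/3)p+16/3. Dividing through by -4/3 gives the monic gcd p-4.

p-4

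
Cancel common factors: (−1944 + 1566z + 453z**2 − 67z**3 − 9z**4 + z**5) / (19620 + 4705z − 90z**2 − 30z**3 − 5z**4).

(−54 + 51z + 4z**2 − z**3)/(545 + 55z + 5z**2)

Apply the Euclidean algorithm:
  z**5 − 9z**4 − 67z**3 + 453z**2 + 1566z − 1944 = (−(1/5)z + 3)(−5z**4 − 30z**3 − 90z**2 + 4705z + 19620) + (5z**3 + 1664z**2 − 8625z − 60804)
  −5z**4 − 30z**3 − 90z**2 + 4705z + 19620 = (−z + 1634/5)(5z**3 + 1664z**2 − 8625z − 60804) + (−(2762551/5)z**2 + 2762551z + 99451836/5)
  5z**3 + 1664z**2 − 8625z − 60804 = (−(25/2762551)z − 8445/2762551)(−(2762551/5)z**2 + 2762551z + 99451836/5) + (0)
Last nonzero remainder: −(2762551/5)z**2 + 2762551z + 99451836/5. Dividing through by −2762551/5 gives the monic gcd z**2 − 5z − 36.
Cancel z**2 − 5z − 36 from numerator and denominator to get the reduced form.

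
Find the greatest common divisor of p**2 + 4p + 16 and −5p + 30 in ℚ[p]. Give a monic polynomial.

1

Repeated division with remainder:
  p**2 + 4p + 16 = (−(1/5)p − 2)(−5p + 30) + (76)
  −5p + 30 = (−(5/76)p + 15/38)(76) + (0)
The last nonzero remainder is the constant 76, so the polynomials are coprime and gcd = 1.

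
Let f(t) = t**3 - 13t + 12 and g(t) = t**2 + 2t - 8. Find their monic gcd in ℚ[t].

Apply the Euclidean algorithm:
  t**3 - 13t + 12 = (t - 2)(t**2 + 2t - 8) + (-t - 4)
  t**2 + 2t - 8 = (-t + 2)(-t - 4) + (0)
Last nonzero remainder: -t - 4. Dividing through by -1 gives the monic gcd t + 4.

t + 4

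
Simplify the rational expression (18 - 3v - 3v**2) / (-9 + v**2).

(6 - 3v)/(-3 + v)

Apply the Euclidean algorithm:
  -3v**2 - 3v + 18 = (-3)(v**2 - 9) + (-3v - 9)
  v**2 - 9 = (-(1/3)v + 1)(-3v - 9) + (0)
Last nonzero remainder: -3v - 9. Dividing through by -3 gives the monic gcd v + 3.
Cancel v + 3 from numerator and denominator to get the reduced form.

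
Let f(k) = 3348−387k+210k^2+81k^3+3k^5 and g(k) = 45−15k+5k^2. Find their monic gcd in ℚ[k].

By polynomial division,
  3k^5+81k^3+210k^2−387k+3348 = ((3/5)k^3+(9/5)k^2+(81/5)k+372/5)(5k^2−15k+45) + (0)
Last nonzero remainder: 5k^2−15k+45. Dividing through by 5 gives the monic gcd k^2−3k+9.

9−3k+k^2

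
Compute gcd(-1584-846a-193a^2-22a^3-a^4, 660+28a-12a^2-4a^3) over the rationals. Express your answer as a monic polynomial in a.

Apply the Euclidean algorithm:
  -a^4-22a^3-193a^2-846a-1584 = ((1/4)a+19/4)(-4a^3-12a^2+28a+660) + (-143a^2-1144a-4719)
  -4a^3-12a^2+28a+660 = ((4/143)a-20/143)(-143a^2-1144a-4719) + (0)
Last nonzero remainder: -143a^2-1144a-4719. Dividing through by -143 gives the monic gcd a^2+8a+33.

33+8a+a^2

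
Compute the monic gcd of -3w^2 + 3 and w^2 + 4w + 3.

Euclidean algorithm in ℚ[w]:
  -3w^2 + 3 = (-3)(w^2 + 4w + 3) + (12w + 12)
  w^2 + 4w + 3 = ((1/12)w + 1/4)(12w + 12) + (0)
Last nonzero remainder: 12w + 12. Dividing through by 12 gives the monic gcd w + 1.

w + 1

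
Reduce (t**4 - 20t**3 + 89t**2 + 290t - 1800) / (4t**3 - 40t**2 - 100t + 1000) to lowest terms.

(t**2 - 5t - 36)/(4t + 20)

By polynomial division,
  t**4 - 20t**3 + 89t**2 + 290t - 1800 = ((1/4)t - 5/2)(4t**3 - 40t**2 - 100t + 1000) + (14t**2 - 210t + 700)
  4t**3 - 40t**2 - 100t + 1000 = ((2/7)t + 10/7)(14t**2 - 210t + 700) + (0)
Last nonzero remainder: 14t**2 - 210t + 700. Dividing through by 14 gives the monic gcd t**2 - 15t + 50.
Cancel t**2 - 15t + 50 from numerator and denominator to get the reduced form.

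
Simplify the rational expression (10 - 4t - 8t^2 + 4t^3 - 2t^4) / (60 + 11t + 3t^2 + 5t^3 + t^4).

Apply the Euclidean algorithm:
  -2t^4 + 4t^3 - 8t^2 - 4t + 10 = (-2)(t^4 + 5t^3 + 3t^2 + 11t + 60) + (14t^3 - 2t^2 + 18t + 130)
  t^4 + 5t^3 + 3t^2 + 11t + 60 = ((1/14)t + 18/49)(14t^3 - 2t^2 + 18t + 130) + ((120/49)t^2 - (240/49)t + 600/49)
  14t^3 - 2t^2 + 18t + 130 = ((343/60)t + 637/60)((120/49)t^2 - (240/49)t + 600/49) + (0)
Last nonzero remainder: (120/49)t^2 - (240/49)t + 600/49. Dividing through by 120/49 gives the monic gcd t^2 - 2t + 5.
Cancel t^2 - 2t + 5 from numerator and denominator to get the reduced form.

(2 - 2t^2)/(12 + 7t + t^2)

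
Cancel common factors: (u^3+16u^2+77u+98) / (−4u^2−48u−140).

(−u^2−9u−14)/(4u+20)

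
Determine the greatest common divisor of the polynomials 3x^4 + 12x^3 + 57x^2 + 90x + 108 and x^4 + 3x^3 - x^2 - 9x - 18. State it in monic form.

Euclidean algorithm in ℚ[x]:
  3x^4 + 12x^3 + 57x^2 + 90x + 108 = (3)(x^4 + 3x^3 - x^2 - 9x - 18) + (3x^3 + 60x^2 + 117x + 162)
  x^4 + 3x^3 - x^2 - 9x - 18 = ((1/3)x - 17/3)(3x^3 + 60x^2 + 117x + 162) + (300x^2 + 600x + 900)
  3x^3 + 60x^2 + 117x + 162 = ((1/100)x + 9/50)(300x^2 + 600x + 900) + (0)
Last nonzero remainder: 300x^2 + 600x + 900. Dividing through by 300 gives the monic gcd x^2 + 2x + 3.

x^2 + 2x + 3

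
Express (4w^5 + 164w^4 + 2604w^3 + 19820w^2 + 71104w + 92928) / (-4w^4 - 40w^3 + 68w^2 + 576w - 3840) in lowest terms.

(-w^3 - 25w^2 - 187w - 363)/(w^2 - 6w + 15)

Repeated division with remainder:
  4w^5 + 164w^4 + 2604w^3 + 19820w^2 + 71104w + 92928 = (-w - 31)(-4w^4 - 40w^3 + 68w^2 + 576w - 3840) + (1432w^3 + 22504w^2 + 85120w - 26112)
  -4w^4 - 40w^3 + 68w^2 + 576w - 3840 = (-(1/358)w + 1023/64082)(1432w^3 + 22504w^2 + 85120w - 26112) + (-(1713768/32041)w^2 - (27420288/32041)w - 109681152/32041)
  1432w^3 + 22504w^2 + 85120w - 26112 = (-(5735339/214221)w + 544697/71407)(-(1713768/32041)w^2 - (27420288/32041)w - 109681152/32041) + (0)
Last nonzero remainder: -(1713768/32041)w^2 - (27420288/32041)w - 109681152/32041. Dividing through by -1713768/32041 gives the monic gcd w^2 + 16w + 64.
Cancel w^2 + 16w + 64 from numerator and denominator to get the reduced form.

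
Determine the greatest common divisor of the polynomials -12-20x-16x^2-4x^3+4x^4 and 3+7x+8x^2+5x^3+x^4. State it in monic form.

1+2x+2x^2+x^3

Apply the Euclidean algorithm:
  4x^4-4x^3-16x^2-20x-12 = (4)(x^4+5x^3+8x^2+7x+3) + (-24x^3-48x^2-48x-24)
  x^4+5x^3+8x^2+7x+3 = (-(1/24)x-1/8)(-24x^3-48x^2-48x-24) + (0)
Last nonzero remainder: -24x^3-48x^2-48x-24. Dividing through by -24 gives the monic gcd x^3+2x^2+2x+1.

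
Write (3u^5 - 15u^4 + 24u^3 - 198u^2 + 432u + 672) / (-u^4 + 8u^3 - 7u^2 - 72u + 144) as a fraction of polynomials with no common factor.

Repeated division with remainder:
  3u^5 - 15u^4 + 24u^3 - 198u^2 + 432u + 672 = (-3u - 9)(-u^4 + 8u^3 - 7u^2 - 72u + 144) + (75u^3 - 477u^2 + 216u + 1968)
  -u^4 + 8u^3 - 7u^2 - 72u + 144 = (-(1/75)u + 41/1875)(75u^3 - 477u^2 + 216u + 1968) + ((3944/625)u^2 - (31552/625)u + 63104/625)
  75u^3 - 477u^2 + 216u + 1968 = ((46875/3944)u + 76875/3944)((3944/625)u^2 - (31552/625)u + 63104/625) + (0)
Last nonzero remainder: (3944/625)u^2 - (31552/625)u + 63104/625. Dividing through by 3944/625 gives the monic gcd u^2 - 8u + 16.
Cancel u^2 - 8u + 16 from numerator and denominator to get the reduced form.

(-3u^3 - 9u^2 - 48u - 42)/(u^2 - 9)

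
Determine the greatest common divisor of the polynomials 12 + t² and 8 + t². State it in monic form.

Euclidean algorithm in ℚ[t]:
  t² + 12 = (t² + 8) + (4)
  t² + 8 = ((1/4)t² + 2)(4) + (0)
The last nonzero remainder is the constant 4, so the polynomials are coprime and gcd = 1.

1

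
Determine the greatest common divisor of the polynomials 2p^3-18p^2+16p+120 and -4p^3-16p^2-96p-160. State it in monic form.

p+2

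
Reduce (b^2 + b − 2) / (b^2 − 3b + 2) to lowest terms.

(b + 2)/(b − 2)

By polynomial division,
  b^2 + b − 2 = (b^2 − 3b + 2) + (4b − 4)
  b^2 − 3b + 2 = ((1/4)b − 1/2)(4b − 4) + (0)
Last nonzero remainder: 4b − 4. Dividing through by 4 gives the monic gcd b − 1.
Cancel b − 1 from numerator and denominator to get the reduced form.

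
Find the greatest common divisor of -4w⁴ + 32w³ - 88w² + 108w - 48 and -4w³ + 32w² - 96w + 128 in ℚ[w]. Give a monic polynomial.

By polynomial division,
  -4w⁴ + 32w³ - 88w² + 108w - 48 = (w)(-4w³ + 32w² - 96w + 128) + (8w² - 20w - 48)
  -4w³ + 32w² - 96w + 128 = (-(1/2)w + 11/4)(8w² - 20w - 48) + (-65w + 260)
  8w² - 20w - 48 = (-(8/65)w - 12/65)(-65w + 260) + (0)
Last nonzero remainder: -65w + 260. Dividing through by -65 gives the monic gcd w - 4.

w - 4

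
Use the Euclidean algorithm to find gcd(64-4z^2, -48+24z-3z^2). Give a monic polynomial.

Repeated division with remainder:
  -4z^2+64 = (4/3)(-3z^2+24z-48) + (-32z+128)
  -3z^2+24z-48 = ((3/32)z-3/8)(-32z+128) + (0)
Last nonzero remainder: -32z+128. Dividing through by -32 gives the monic gcd z-4.

-4+z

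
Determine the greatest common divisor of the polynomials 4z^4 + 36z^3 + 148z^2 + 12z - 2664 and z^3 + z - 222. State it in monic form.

Repeated division with remainder:
  4z^4 + 36z^3 + 148z^2 + 12z - 2664 = (4z + 36)(z^3 + z - 222) + (144z^2 + 864z + 5328)
  z^3 + z - 222 = ((1/144)z - 1/24)(144z^2 + 864z + 5328) + (0)
Last nonzero remainder: 144z^2 + 864z + 5328. Dividing through by 144 gives the monic gcd z^2 + 6z + 37.

z^2 + 6z + 37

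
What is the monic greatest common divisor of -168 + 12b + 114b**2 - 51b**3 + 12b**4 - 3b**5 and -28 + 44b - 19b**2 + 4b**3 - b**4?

Euclidean algorithm in ℚ[b]:
  -3b**5 + 12b**4 - 51b**3 + 114b**2 + 12b - 168 = (3b)(-b**4 + 4b**3 - 19b**2 + 44b - 28) + (6b**3 - 18b**2 + 96b - 168)
  -b**4 + 4b**3 - 19b**2 + 44b - 28 = (-(1/6)b + 1/6)(6b**3 - 18b**2 + 96b - 168) + (0)
Last nonzero remainder: 6b**3 - 18b**2 + 96b - 168. Dividing through by 6 gives the monic gcd b**3 - 3b**2 + 16b - 28.

-28 + 16b - 3b**2 + b**3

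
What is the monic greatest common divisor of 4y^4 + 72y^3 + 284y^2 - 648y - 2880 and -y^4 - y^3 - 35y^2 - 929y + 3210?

By polynomial division,
  4y^4 + 72y^3 + 284y^2 - 648y - 2880 = (-4)(-y^4 - y^3 - 35y^2 - 929y + 3210) + (68y^3 + 144y^2 - 4364y + 9960)
  -y^4 - y^3 - 35y^2 - 929y + 3210 = (-(1/68)y + 19/1156)(68y^3 + 144y^2 - 4364y + 9960) + (-(29346/289)y^2 - (205422/289)y + 880380/289)
  68y^3 + 144y^2 - 4364y + 9960 = (-(9826/14673)y + 47974/14673)(-(29346/289)y^2 - (205422/289)y + 880380/289) + (0)
Last nonzero remainder: -(29346/289)y^2 - (205422/289)y + 880380/289. Dividing through by -29346/289 gives the monic gcd y^2 + 7y - 30.

y^2 + 7y - 30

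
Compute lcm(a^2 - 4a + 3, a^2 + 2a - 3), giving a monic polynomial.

Euclidean algorithm in ℚ[a]:
  a^2 - 4a + 3 = (a^2 + 2a - 3) + (-6a + 6)
  a^2 + 2a - 3 = (-(1/6)a - 1/2)(-6a + 6) + (0)
Last nonzero remainder: -6a + 6. Dividing through by -6 gives the monic gcd a - 1.
Then lcm(f, g) = f·g / gcd(f, g); expanding and making the result monic gives the answer.

a^3 - a^2 - 9a + 9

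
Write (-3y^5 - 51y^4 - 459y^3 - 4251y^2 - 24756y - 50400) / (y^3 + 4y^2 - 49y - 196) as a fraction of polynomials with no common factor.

Apply the Euclidean algorithm:
  -3y^5 - 51y^4 - 459y^3 - 4251y^2 - 24756y - 50400 = (-3y^2 - 39y - 450)(y^3 + 4y^2 - 49y - 196) + (-4950y^2 - 54450y - 138600)
  y^3 + 4y^2 - 49y - 196 = (-(1/4950)y + 7/4950)(-4950y^2 - 54450y - 138600) + (0)
Last nonzero remainder: -4950y^2 - 54450y - 138600. Dividing through by -4950 gives the monic gcd y^2 + 11y + 28.
Cancel y^2 + 11y + 28 from numerator and denominator to get the reduced form.

(-3y^3 - 18y^2 - 177y - 1800)/(y - 7)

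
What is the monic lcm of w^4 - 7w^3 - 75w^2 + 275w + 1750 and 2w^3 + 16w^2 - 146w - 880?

Repeated division with remainder:
  w^4 - 7w^3 - 75w^2 + 275w + 1750 = ((1/2)w - 15/2)(2w^3 + 16w^2 - 146w - 880) + (118w^2 - 380w - 4850)
  2w^3 + 16w^2 - 146w - 880 = ((1/59)w + 662/3481)(118w^2 - 380w - 4850) + ((29484/3481)w + 147420/3481)
  118w^2 - 380w - 4850 = ((205379/14742)w - 1688285/14742)((29484/3481)w + 147420/3481) + (0)
Last nonzero remainder: (29484/3481)w + 147420/3481. Dividing through by 29484/3481 gives the monic gcd w + 5.
Then lcm(f, g) = f·g / gcd(f, g); expanding and making the result monic gives the answer.

w^6 - 4w^5 - 184w^4 + 666w^3 + 9175w^2 - 18950w - 154000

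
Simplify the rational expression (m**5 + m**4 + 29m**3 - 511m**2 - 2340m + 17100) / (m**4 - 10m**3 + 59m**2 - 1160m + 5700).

Repeated division with remainder:
  m**5 + m**4 + 29m**3 - 511m**2 - 2340m + 17100 = (m + 11)(m**4 - 10m**3 + 59m**2 - 1160m + 5700) + (80m**3 + 4720m - 45600)
  m**4 - 10m**3 + 59m**2 - 1160m + 5700 = ((1/80)m - 1/8)(80m**3 + 4720m - 45600) + (0)
Last nonzero remainder: 80m**3 + 4720m - 45600. Dividing through by 80 gives the monic gcd m**3 + 59m - 570.
Cancel m**3 + 59m - 570 from numerator and denominator to get the reduced form.

(m**2 + m - 30)/(m - 10)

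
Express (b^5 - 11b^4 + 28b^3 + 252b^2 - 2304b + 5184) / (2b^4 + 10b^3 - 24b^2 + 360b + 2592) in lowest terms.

By polynomial division,
  b^5 - 11b^4 + 28b^3 + 252b^2 - 2304b + 5184 = ((1/2)b - 8)(2b^4 + 10b^3 - 24b^2 + 360b + 2592) + (120b^3 - 120b^2 - 720b + 25920)
  2b^4 + 10b^3 - 24b^2 + 360b + 2592 = ((1/60)b + 1/10)(120b^3 - 120b^2 - 720b + 25920) + (0)
Last nonzero remainder: 120b^3 - 120b^2 - 720b + 25920. Dividing through by 120 gives the monic gcd b^3 - b^2 - 6b + 216.
Cancel b^3 - b^2 - 6b + 216 from numerator and denominator to get the reduced form.

(b^2 - 10b + 24)/(2b + 12)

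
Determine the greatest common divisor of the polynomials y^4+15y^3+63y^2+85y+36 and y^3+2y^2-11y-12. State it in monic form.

y^2+5y+4

Repeated division with remainder:
  y^4+15y^3+63y^2+85y+36 = (y+13)(y^3+2y^2-11y-12) + (48y^2+240y+192)
  y^3+2y^2-11y-12 = ((1/48)y-1/16)(48y^2+240y+192) + (0)
Last nonzero remainder: 48y^2+240y+192. Dividing through by 48 gives the monic gcd y^2+5y+4.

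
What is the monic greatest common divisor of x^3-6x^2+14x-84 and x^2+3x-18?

1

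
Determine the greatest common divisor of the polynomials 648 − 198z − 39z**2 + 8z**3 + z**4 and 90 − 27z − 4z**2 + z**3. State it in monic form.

By polynomial division,
  z**4 + 8z**3 − 39z**2 − 198z + 648 = (z + 12)(z**3 − 4z**2 − 27z + 90) + (36z**2 + 36z − 432)
  z**3 − 4z**2 − 27z + 90 = ((1/36)z − 5/36)(36z**2 + 36z − 432) + (−10z + 30)
  36z**2 + 36z − 432 = (−(18/5)z − 72/5)(−10z + 30) + (0)
Last nonzero remainder: −10z + 30. Dividing through by −10 gives the monic gcd z − 3.

−3 + z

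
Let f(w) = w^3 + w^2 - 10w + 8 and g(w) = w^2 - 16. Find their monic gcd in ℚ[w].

Apply the Euclidean algorithm:
  w^3 + w^2 - 10w + 8 = (w + 1)(w^2 - 16) + (6w + 24)
  w^2 - 16 = ((1/6)w - 2/3)(6w + 24) + (0)
Last nonzero remainder: 6w + 24. Dividing through by 6 gives the monic gcd w + 4.

w + 4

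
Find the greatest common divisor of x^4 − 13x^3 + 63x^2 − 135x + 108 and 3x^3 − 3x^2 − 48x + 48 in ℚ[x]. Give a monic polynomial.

x − 4

By polynomial division,
  x^4 − 13x^3 + 63x^2 − 135x + 108 = ((1/3)x − 4)(3x^3 − 3x^2 − 48x + 48) + (67x^2 − 343x + 300)
  3x^3 − 3x^2 − 48x + 48 = ((3/67)x + 828/4489)(67x^2 − 343x + 300) + ((8232/4489)x − 32928/4489)
  67x^2 − 343x + 300 = ((300763/8232)x − 112225/2744)((8232/4489)x − 32928/4489) + (0)
Last nonzero remainder: (8232/4489)x − 32928/4489. Dividing through by 8232/4489 gives the monic gcd x − 4.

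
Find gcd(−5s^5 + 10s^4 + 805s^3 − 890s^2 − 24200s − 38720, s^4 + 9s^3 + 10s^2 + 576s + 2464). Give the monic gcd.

Repeated division with remainder:
  −5s^5 + 10s^4 + 805s^3 − 890s^2 − 24200s − 38720 = (−5s + 55)(s^4 + 9s^3 + 10s^2 + 576s + 2464) + (360s^3 + 1440s^2 − 43560s − 174240)
  s^4 + 9s^3 + 10s^2 + 576s + 2464 = ((1/360)s + 1/72)(360s^3 + 1440s^2 − 43560s − 174240) + (111s^2 + 1665s + 4884)
  360s^3 + 1440s^2 − 43560s − 174240 = ((120/37)s − 1320/37)(111s^2 + 1665s + 4884) + (0)
Last nonzero remainder: 111s^2 + 1665s + 4884. Dividing through by 111 gives the monic gcd s^2 + 15s + 44.

s^2 + 15s + 44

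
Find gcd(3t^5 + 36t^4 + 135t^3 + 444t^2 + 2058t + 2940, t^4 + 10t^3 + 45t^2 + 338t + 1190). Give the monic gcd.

t^2 + 12t + 35

Repeated division with remainder:
  3t^5 + 36t^4 + 135t^3 + 444t^2 + 2058t + 2940 = (3t + 6)(t^4 + 10t^3 + 45t^2 + 338t + 1190) + (−60t^3 − 840t^2 − 3540t − 4200)
  t^4 + 10t^3 + 45t^2 + 338t + 1190 = (−(1/60)t + 1/15)(−60t^3 − 840t^2 − 3540t − 4200) + (42t^2 + 504t + 1470)
  −60t^3 − 840t^2 − 3540t − 4200 = (−(10/7)t − 20/7)(42t^2 + 504t + 1470) + (0)
Last nonzero remainder: 42t^2 + 504t + 1470. Dividing through by 42 gives the monic gcd t^2 + 12t + 35.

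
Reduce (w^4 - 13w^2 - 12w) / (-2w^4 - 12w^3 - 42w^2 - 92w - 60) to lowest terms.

(-w^2 + 4w)/(2w^2 + 4w + 20)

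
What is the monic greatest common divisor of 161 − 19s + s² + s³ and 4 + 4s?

Repeated division with remainder:
  s³ + s² − 19s + 161 = ((1/4)s² − 19/4)(4s + 4) + (180)
  4s + 4 = ((1/45)s + 1/45)(180) + (0)
The last nonzero remainder is the constant 180, so the polynomials are coprime and gcd = 1.

1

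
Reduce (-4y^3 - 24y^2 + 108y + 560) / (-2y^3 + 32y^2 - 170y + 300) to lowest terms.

By polynomial division,
  -4y^3 - 24y^2 + 108y + 560 = (2)(-2y^3 + 32y^2 - 170y + 300) + (-88y^2 + 448y - 40)
  -2y^3 + 32y^2 - 170y + 300 = ((1/44)y - 30/121)(-88y^2 + 448y - 40) + (-(7020/121)y + 35100/121)
  -88y^2 + 448y - 40 = ((2662/1755)y - 242/1755)(-(7020/121)y + 35100/121) + (0)
Last nonzero remainder: -(7020/121)y + 35100/121. Dividing through by -7020/121 gives the monic gcd y - 5.
Cancel y - 5 from numerator and denominator to get the reduced form.

(2y^2 + 22y + 56)/(y^2 - 11y + 30)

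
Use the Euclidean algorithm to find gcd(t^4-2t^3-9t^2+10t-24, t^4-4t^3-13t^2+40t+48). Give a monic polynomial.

t^2-t-12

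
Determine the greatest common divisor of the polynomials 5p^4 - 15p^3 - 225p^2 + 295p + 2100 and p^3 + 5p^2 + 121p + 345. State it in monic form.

p + 3

By polynomial division,
  5p^4 - 15p^3 - 225p^2 + 295p + 2100 = (5p - 40)(p^3 + 5p^2 + 121p + 345) + (-630p^2 + 3410p + 15900)
  p^3 + 5p^2 + 121p + 345 = (-(1/630)p - 328/19845)(-630p^2 + 3410p + 15900) + ((804115/3969)p + 804115/1323)
  -630p^2 + 3410p + 15900 = (-(500094/160823)p + 4207140/160823)((804115/3969)p + 804115/1323) + (0)
Last nonzero remainder: (804115/3969)p + 804115/1323. Dividing through by 804115/3969 gives the monic gcd p + 3.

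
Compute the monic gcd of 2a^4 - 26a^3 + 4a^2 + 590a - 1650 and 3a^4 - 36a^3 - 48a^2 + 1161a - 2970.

Euclidean algorithm in ℚ[a]:
  2a^4 - 26a^3 + 4a^2 + 590a - 1650 = (2/3)(3a^4 - 36a^3 - 48a^2 + 1161a - 2970) + (-2a^3 + 36a^2 - 184a + 330)
  3a^4 - 36a^3 - 48a^2 + 1161a - 2970 = (-(3/2)a - 9)(-2a^3 + 36a^2 - 184a + 330) + (0)
Last nonzero remainder: -2a^3 + 36a^2 - 184a + 330. Dividing through by -2 gives the monic gcd a^3 - 18a^2 + 92a - 165.

a^3 - 18a^2 + 92a - 165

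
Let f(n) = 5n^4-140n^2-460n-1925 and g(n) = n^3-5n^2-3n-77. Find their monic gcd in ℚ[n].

n^3-5n^2-3n-77

By polynomial division,
  5n^4-140n^2-460n-1925 = (5n+25)(n^3-5n^2-3n-77) + (0)
The last nonzero remainder n^3-5n^2-3n-77 is already monic.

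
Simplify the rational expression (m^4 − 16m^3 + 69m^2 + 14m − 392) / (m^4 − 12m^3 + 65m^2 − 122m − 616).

(m^2 − 11m + 28)/(m^2 − 7m + 44)

Repeated division with remainder:
  m^4 − 16m^3 + 69m^2 + 14m − 392 = (m^4 − 12m^3 + 65m^2 − 122m − 616) + (−4m^3 + 4m^2 + 136m + 224)
  m^4 − 12m^3 + 65m^2 − 122m − 616 = (−(1/4)m + 11/4)(−4m^3 + 4m^2 + 136m + 224) + (88m^2 − 440m − 1232)
  −4m^3 + 4m^2 + 136m + 224 = (−(1/22)m − 2/11)(88m^2 − 440m − 1232) + (0)
Last nonzero remainder: 88m^2 − 440m − 1232. Dividing through by 88 gives the monic gcd m^2 − 5m − 14.
Cancel m^2 − 5m − 14 from numerator and denominator to get the reduced form.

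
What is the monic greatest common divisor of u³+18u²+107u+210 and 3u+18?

u+6

By polynomial division,
  u³+18u²+107u+210 = ((1/3)u²+4u+35/3)(3u+18) + (0)
Last nonzero remainder: 3u+18. Dividing through by 3 gives the monic gcd u+6.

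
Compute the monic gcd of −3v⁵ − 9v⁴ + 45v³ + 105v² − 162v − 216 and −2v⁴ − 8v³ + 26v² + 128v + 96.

By polynomial division,
  −3v⁵ − 9v⁴ + 45v³ + 105v² − 162v − 216 = ((3/2)v − 3/2)(−2v⁴ − 8v³ + 26v² + 128v + 96) + (−6v³ − 48v² − 114v − 72)
  −2v⁴ − 8v³ + 26v² + 128v + 96 = ((1/3)v − 4/3)(−6v³ − 48v² − 114v − 72) + (0)
Last nonzero remainder: −6v³ − 48v² − 114v − 72. Dividing through by −6 gives the monic gcd v³ + 8v² + 19v + 12.

v³ + 8v² + 19v + 12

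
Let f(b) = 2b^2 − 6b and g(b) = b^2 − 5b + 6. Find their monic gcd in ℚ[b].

b − 3

By polynomial division,
  2b^2 − 6b = (2)(b^2 − 5b + 6) + (4b − 12)
  b^2 − 5b + 6 = ((1/4)b − 1/2)(4b − 12) + (0)
Last nonzero remainder: 4b − 12. Dividing through by 4 gives the monic gcd b − 3.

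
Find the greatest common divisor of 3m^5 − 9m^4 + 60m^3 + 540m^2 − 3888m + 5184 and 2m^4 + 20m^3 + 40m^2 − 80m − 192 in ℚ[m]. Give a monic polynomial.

Apply the Euclidean algorithm:
  3m^5 − 9m^4 + 60m^3 + 540m^2 − 3888m + 5184 = ((3/2)m − 39/2)(2m^4 + 20m^3 + 40m^2 − 80m − 192) + (390m^3 + 1440m^2 − 5160m + 1440)
  2m^4 + 20m^3 + 40m^2 − 80m − 192 = ((1/195)m + 82/2535)(390m^3 + 1440m^2 − 5160m + 1440) + ((3360/169)m^2 + (13440/169)m − 40320/169)
  390m^3 + 1440m^2 − 5160m + 1440 = ((2197/112)m − 169/28)((3360/169)m^2 + (13440/169)m − 40320/169) + (0)
Last nonzero remainder: (3360/169)m^2 + (13440/169)m − 40320/169. Dividing through by 3360/169 gives the monic gcd m^2 + 4m − 12.

m^2 + 4m − 12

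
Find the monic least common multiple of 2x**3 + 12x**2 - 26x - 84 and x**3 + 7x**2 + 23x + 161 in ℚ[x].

x**5 + 6x**4 + 10x**3 + 96x**2 - 299x - 966

Apply the Euclidean algorithm:
  2x**3 + 12x**2 - 26x - 84 = (2)(x**3 + 7x**2 + 23x + 161) + (-2x**2 - 72x - 406)
  x**3 + 7x**2 + 23x + 161 = (-(1/2)x + 29/2)(-2x**2 - 72x - 406) + (864x + 6048)
  -2x**2 - 72x - 406 = (-(1/432)x - 29/432)(864x + 6048) + (0)
Last nonzero remainder: 864x + 6048. Dividing through by 864 gives the monic gcd x + 7.
Then lcm(f, g) = f·g / gcd(f, g); expanding and making the result monic gives the answer.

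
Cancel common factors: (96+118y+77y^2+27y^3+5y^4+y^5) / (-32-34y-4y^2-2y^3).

By polynomial division,
  y^5+5y^4+27y^3+77y^2+118y+96 = (-(1/2)y^2-(3/2)y-2)(-2y^3-4y^2-34y-32) + (2y^2+2y+32)
  -2y^3-4y^2-34y-32 = (-y-1)(2y^2+2y+32) + (0)
Last nonzero remainder: 2y^2+2y+32. Dividing through by 2 gives the monic gcd y^2+y+16.
Cancel y^2+y+16 from numerator and denominator to get the reduced form.

(-6-7y-4y^2-y^3)/(2+2y)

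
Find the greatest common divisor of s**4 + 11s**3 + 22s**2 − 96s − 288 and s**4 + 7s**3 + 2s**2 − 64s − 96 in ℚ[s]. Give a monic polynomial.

s**3 + 5s**2 − 8s − 48

Repeated division with remainder:
  s**4 + 11s**3 + 22s**2 − 96s − 288 = (s**4 + 7s**3 + 2s**2 − 64s − 96) + (4s**3 + 20s**2 − 32s − 192)
  s**4 + 7s**3 + 2s**2 − 64s − 96 = ((1/4)s + 1/2)(4s**3 + 20s**2 − 32s − 192) + (0)
Last nonzero remainder: 4s**3 + 20s**2 − 32s − 192. Dividing through by 4 gives the monic gcd s**3 + 5s**2 − 8s − 48.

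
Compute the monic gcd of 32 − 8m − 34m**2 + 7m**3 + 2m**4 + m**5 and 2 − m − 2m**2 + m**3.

2 − m − 2m**2 + m**3

Euclidean algorithm in ℚ[m]:
  m**5 + 2m**4 + 7m**3 − 34m**2 − 8m + 32 = (m**2 + 4m + 16)(m**3 − 2m**2 − m + 2) + (0)
The last nonzero remainder m**3 − 2m**2 − m + 2 is already monic.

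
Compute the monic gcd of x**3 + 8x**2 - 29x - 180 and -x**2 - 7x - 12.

Euclidean algorithm in ℚ[x]:
  x**3 + 8x**2 - 29x - 180 = (-x - 1)(-x**2 - 7x - 12) + (-48x - 192)
  -x**2 - 7x - 12 = ((1/48)x + 1/16)(-48x - 192) + (0)
Last nonzero remainder: -48x - 192. Dividing through by -48 gives the monic gcd x + 4.

x + 4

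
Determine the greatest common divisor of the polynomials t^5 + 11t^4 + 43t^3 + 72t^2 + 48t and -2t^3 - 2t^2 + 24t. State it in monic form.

t^2 + 4t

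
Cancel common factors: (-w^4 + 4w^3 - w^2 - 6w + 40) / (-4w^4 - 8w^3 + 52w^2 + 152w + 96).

(w^2 - 2w + 5)/(4w^2 + 16w + 12)

By polynomial division,
  -w^4 + 4w^3 - w^2 - 6w + 40 = (1/4)(-4w^4 - 8w^3 + 52w^2 + 152w + 96) + (6w^3 - 14w^2 - 44w + 16)
  -4w^4 - 8w^3 + 52w^2 + 152w + 96 = (-(2/3)w - 26/9)(6w^3 - 14w^2 - 44w + 16) + (-(160/9)w^2 + (320/9)w + 1280/9)
  6w^3 - 14w^2 - 44w + 16 = (-(27/80)w + 9/80)(-(160/9)w^2 + (320/9)w + 1280/9) + (0)
Last nonzero remainder: -(160/9)w^2 + (320/9)w + 1280/9. Dividing through by -160/9 gives the monic gcd w^2 - 2w - 8.
Cancel w^2 - 2w - 8 from numerator and denominator to get the reduced form.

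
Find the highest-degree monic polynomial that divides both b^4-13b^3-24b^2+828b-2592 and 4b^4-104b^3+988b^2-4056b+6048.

Repeated division with remainder:
  b^4-13b^3-24b^2+828b-2592 = (1/4)(4b^4-104b^3+988b^2-4056b+6048) + (13b^3-271b^2+1842b-4104)
  4b^4-104b^3+988b^2-4056b+6048 = ((4/13)b-268/169)(13b^3-271b^2+1842b-4104) + (-(1440/169)b^2+(21600/169)b-77760/169)
  13b^3-271b^2+1842b-4104 = (-(2197/1440)b+3211/360)(-(1440/169)b^2+(21600/169)b-77760/169) + (0)
Last nonzero remainder: -(1440/169)b^2+(21600/169)b-77760/169. Dividing through by -1440/169 gives the monic gcd b^2-15b+54.

b^2-15b+54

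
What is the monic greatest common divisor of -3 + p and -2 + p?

1

Euclidean algorithm in ℚ[p]:
  p - 3 = (p - 2) + (-1)
  p - 2 = (-p + 2)(-1) + (0)
The last nonzero remainder is the constant -1, so the polynomials are coprime and gcd = 1.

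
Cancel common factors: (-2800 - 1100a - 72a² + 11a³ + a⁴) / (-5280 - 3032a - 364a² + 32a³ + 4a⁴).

Euclidean algorithm in ℚ[a]:
  a⁴ + 11a³ - 72a² - 1100a - 2800 = (1/4)(4a⁴ + 32a³ - 364a² - 3032a - 5280) + (3a³ + 19a² - 342a - 1480)
  4a⁴ + 32a³ - 364a² - 3032a - 5280 = ((4/3)a + 20/9)(3a³ + 19a² - 342a - 1480) + ((448/9)a² - (896/3)a - 17920/9)
  3a³ + 19a² - 342a - 1480 = ((27/448)a + 333/448)((448/9)a² - (896/3)a - 17920/9) + (0)
Last nonzero remainder: (448/9)a² - (896/3)a - 17920/9. Dividing through by 448/9 gives the monic gcd a² - 6a - 40.
Cancel a² - 6a - 40 from numerator and denominator to get the reduced form.

(70 + 17a + a²)/(132 + 56a + 4a²)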